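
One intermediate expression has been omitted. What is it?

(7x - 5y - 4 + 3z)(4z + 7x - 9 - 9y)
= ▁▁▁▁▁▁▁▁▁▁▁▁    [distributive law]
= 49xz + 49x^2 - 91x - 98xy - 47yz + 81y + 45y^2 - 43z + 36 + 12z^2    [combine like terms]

Applying distributive law to the line above:

28xz + 49x^2 - 63x - 63xy - 20yz - 35xy + 45y + 45y^2 - 16z - 28x + 36 + 36y + 12z^2 + 21xz - 27z - 27yz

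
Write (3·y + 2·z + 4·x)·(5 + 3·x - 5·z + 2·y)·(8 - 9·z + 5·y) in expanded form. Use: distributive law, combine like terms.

120·y - 173·y·z + 123·y^2 + 236·x·y - 223·x·y·z + 85·x·y^2 + 49·y·z^2 - 109·y^2·z + 30·y^3 + 80·z - 170·z^2 - 292·x·z + 126·x·z^2 + 90·z^3 + 160·x + 96·x^2 - 108·x^2·z + 60·x^2·y

(3·y + 2·z + 4·x)·(5 + 3·x - 5·z + 2·y)·(8 - 9·z + 5·y)
= (15·y + 9·x·y - 15·y·z + 6·y^2 + 10·z + 6·x·z - 10·z^2 + 4·y·z + 20·x + 12·x^2 - 20·x·z + 8·x·y)·(8 - 9·z + 5·y)    [distributive law]
= (15·y + 17·x·y - 11·y·z + 6·y^2 + 10·z - 14·x·z - 10·z^2 + 20·x + 12·x^2)·(8 - 9·z + 5·y)    [combine like terms]
= 120·y - 135·y·z + 75·y^2 + 136·x·y - 153·x·y·z + 85·x·y^2 - 88·y·z + 99·y·z^2 - 55·y^2·z + 48·y^2 - 54·y^2·z + 30·y^3 + 80·z - 90·z^2 + 50·y·z - 112·x·z + 126·x·z^2 - 70·x·y·z - 80·z^2 + 90·z^3 - 50·y·z^2 + 160·x - 180·x·z + 100·x·y + 96·x^2 - 108·x^2·z + 60·x^2·y    [distributive law]
= 120·y - 173·y·z + 123·y^2 + 236·x·y - 223·x·y·z + 85·x·y^2 + 49·y·z^2 - 109·y^2·z + 30·y^3 + 80·z - 170·z^2 - 292·x·z + 126·x·z^2 + 90·z^3 + 160·x + 96·x^2 - 108·x^2·z + 60·x^2·y    [combine like terms]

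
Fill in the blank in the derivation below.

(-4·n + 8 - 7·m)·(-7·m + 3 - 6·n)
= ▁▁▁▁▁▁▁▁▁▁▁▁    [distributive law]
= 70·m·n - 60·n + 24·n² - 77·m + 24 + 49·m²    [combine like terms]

Applying distributive law to the line above:

28·m·n - 12·n + 24·n² - 56·m + 24 - 48·n + 49·m² - 21·m + 42·m·n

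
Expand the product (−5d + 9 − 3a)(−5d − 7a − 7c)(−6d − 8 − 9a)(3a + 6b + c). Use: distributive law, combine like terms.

−450ad^3 − 900bd^3 − 150cd^3 + 210ad^2 + 420bd^2 + 70cd^2 − 1575a^2d^2 − 3150abd^2 − 1155acd^2 + 1149a^2d + 2298abd + 677acd − 1728a^3d − 3456a^2bd − 1899a^2cd − 1260bcd^2 − 210c^2d^2 + 588bcd + 98c^2d − 2646abcd − 441ac^2d + 1080ad + 2160bd + 360cd + 1512a^2 + 3024ab + 2016ac + 1197a^3 + 2394a^2b + 1596a^2c + 3024bc + 504c^2 + 2394abc + 399ac^2 − 567a^4 − 1134a^3b − 756a^3c − 1134a^2bc − 189a^2c^2

(−5d + 9 − 3a)(−5d − 7a − 7c)(−6d − 8 − 9a)(3a + 6b + c)
= (25d^2 + 35ad + 35cd − 45d − 63a − 63c + 15ad + 21a^2 + 21ac)(−6d − 8 − 9a)(3a + 6b + c)    [distributive law]
= (25d^2 + 50ad + 35cd − 45d − 63a − 63c + 21a^2 + 21ac)(−6d − 8 − 9a)(3a + 6b + c)    [combine like terms]
= (−150d^3 − 200d^2 − 225ad^2 − 300ad^2 − 400ad − 450a^2d − 210cd^2 − 280cd − 315acd + 270d^2 + 360d + 405ad + 378ad + 504a + 567a^2 + 378cd + 504c + 567ac − 126a^2d − 168a^2 − 189a^3 − 126acd − 168ac − 189a^2c)(3a + 6b + c)    [distributive law]
= (−150d^3 + 70d^2 − 525ad^2 + 383ad − 576a^2d − 210cd^2 + 98cd − 441acd + 360d + 504a + 399a^2 + 504c + 399ac − 189a^3 − 189a^2c)(3a + 6b + c)    [combine like terms]
= −450ad^3 − 900bd^3 − 150cd^3 + 210ad^2 + 420bd^2 + 70cd^2 − 1575a^2d^2 − 3150abd^2 − 525acd^2 + 1149a^2d + 2298abd + 383acd − 1728a^3d − 3456a^2bd − 576a^2cd − 630acd^2 − 1260bcd^2 − 210c^2d^2 + 294acd + 588bcd + 98c^2d − 1323a^2cd − 2646abcd − 441ac^2d + 1080ad + 2160bd + 360cd + 1512a^2 + 3024ab + 504ac + 1197a^3 + 2394a^2b + 399a^2c + 1512ac + 3024bc + 504c^2 + 1197a^2c + 2394abc + 399ac^2 − 567a^4 − 1134a^3b − 189a^3c − 567a^3c − 1134a^2bc − 189a^2c^2    [distributive law]
= −450ad^3 − 900bd^3 − 150cd^3 + 210ad^2 + 420bd^2 + 70cd^2 − 1575a^2d^2 − 3150abd^2 − 1155acd^2 + 1149a^2d + 2298abd + 677acd − 1728a^3d − 3456a^2bd − 1899a^2cd − 1260bcd^2 − 210c^2d^2 + 588bcd + 98c^2d − 2646abcd − 441ac^2d + 1080ad + 2160bd + 360cd + 1512a^2 + 3024ab + 2016ac + 1197a^3 + 2394a^2b + 1596a^2c + 3024bc + 504c^2 + 2394abc + 399ac^2 − 567a^4 − 1134a^3b − 756a^3c − 1134a^2bc − 189a^2c^2    [combine like terms]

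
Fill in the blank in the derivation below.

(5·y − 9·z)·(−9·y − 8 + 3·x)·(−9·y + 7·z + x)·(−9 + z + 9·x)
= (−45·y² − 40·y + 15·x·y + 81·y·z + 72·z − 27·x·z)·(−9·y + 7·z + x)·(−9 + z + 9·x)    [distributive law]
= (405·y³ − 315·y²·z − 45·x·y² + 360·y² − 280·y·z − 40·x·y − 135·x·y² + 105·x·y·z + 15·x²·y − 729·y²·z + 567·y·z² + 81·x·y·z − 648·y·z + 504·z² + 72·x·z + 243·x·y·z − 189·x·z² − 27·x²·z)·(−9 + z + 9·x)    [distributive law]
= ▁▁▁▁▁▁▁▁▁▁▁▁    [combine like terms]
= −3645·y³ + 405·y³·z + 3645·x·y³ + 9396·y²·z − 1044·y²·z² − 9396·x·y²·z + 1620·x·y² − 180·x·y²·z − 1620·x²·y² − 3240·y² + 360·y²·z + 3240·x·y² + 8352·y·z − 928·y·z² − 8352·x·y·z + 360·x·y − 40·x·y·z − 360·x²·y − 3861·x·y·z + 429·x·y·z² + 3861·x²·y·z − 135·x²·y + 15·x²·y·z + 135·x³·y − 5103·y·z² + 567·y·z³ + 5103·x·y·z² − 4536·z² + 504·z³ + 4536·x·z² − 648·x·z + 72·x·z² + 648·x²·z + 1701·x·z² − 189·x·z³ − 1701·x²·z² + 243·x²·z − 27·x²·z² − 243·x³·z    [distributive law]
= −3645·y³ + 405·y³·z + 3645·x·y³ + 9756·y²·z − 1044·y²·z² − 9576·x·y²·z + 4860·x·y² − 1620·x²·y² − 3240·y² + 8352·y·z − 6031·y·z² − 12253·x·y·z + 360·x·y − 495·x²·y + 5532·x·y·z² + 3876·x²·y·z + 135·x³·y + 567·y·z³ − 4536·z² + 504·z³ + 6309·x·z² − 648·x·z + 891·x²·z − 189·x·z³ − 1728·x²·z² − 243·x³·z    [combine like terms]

By combine like terms:

(405·y³ − 1044·y²·z − 180·x·y² + 360·y² − 928·y·z − 40·x·y + 429·x·y·z + 15·x²·y + 567·y·z² + 504·z² + 72·x·z − 189·x·z² − 27·x²·z)·(−9 + z + 9·x)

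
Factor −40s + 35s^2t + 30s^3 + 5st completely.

5s(−8 + 7st + 6s^2 + t)

−40s + 35s^2t + 30s^3 + 5st
= 5(−8s + 7s^2t + 6s^3 + st)    [factor out 5]
= 5s(−8 + 7st + 6s^2 + t)    [factor out s]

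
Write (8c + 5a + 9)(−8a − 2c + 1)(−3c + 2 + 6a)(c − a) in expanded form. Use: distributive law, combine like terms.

78ac³ − 450a²c² − 5ac² − 475a²c + 84a³c + 48c⁴ − 2c³ − 47c² − 33ac + 482a³ + 240a⁴ + 80a² + 18c − 18a

(8c + 5a + 9)(−8a − 2c + 1)(−3c + 2 + 6a)(c − a)
= (−64ac − 16c² + 8c − 40a² − 10ac + 5a − 72a − 18c + 9)(−3c + 2 + 6a)(c − a)    [distributive law]
= (−74ac − 16c² − 10c − 40a² − 67a + 9)(−3c + 2 + 6a)(c − a)    [combine like terms]
= (222ac² − 148ac − 444a²c + 48c³ − 32c² − 96ac² + 30c² − 20c − 60ac + 120a²c − 80a² − 240a³ + 201ac − 134a − 402a² − 27c + 18 + 54a)(c − a)    [distributive law]
= (126ac² − 7ac − 324a²c + 48c³ − 2c² − 47c − 482a² − 240a³ − 80a + 18)(c − a)    [combine like terms]
= 126ac³ − 126a²c² − 7ac² + 7a²c − 324a²c² + 324a³c + 48c⁴ − 48ac³ − 2c³ + 2ac² − 47c² + 47ac − 482a²c + 482a³ − 240a³c + 240a⁴ − 80ac + 80a² + 18c − 18a    [distributive law]
= 78ac³ − 450a²c² − 5ac² − 475a²c + 84a³c + 48c⁴ − 2c³ − 47c² − 33ac + 482a³ + 240a⁴ + 80a² + 18c − 18a    [combine like terms]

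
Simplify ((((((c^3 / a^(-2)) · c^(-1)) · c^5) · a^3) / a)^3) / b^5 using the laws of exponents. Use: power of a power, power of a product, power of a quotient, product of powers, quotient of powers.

((((((c^3 / a^(-2)) · c^(-1)) · c^5) · a^3) / a)^3) / b^5
= ((((((c^3 / a^(-2)) · c^(-1)) · c^5) · a^3)^3) / (a^3)) / b^5    [power of a quotient]
= ((((((c^3 / a^(-2)) · c^(-1)) · c^5)^3) · ((a^3)^3)) / (a^3)) / b^5    [power of a product]
= ((((((c^3 / a^(-2)) · c^(-1))^3) · ((c^5)^3)) · ((a^3)^3)) / (a^3)) / b^5    [power of a product]
= ((((((c^3 / a^(-2))^3) · ((c^(-1))^3)) · ((c^5)^3)) · ((a^3)^3)) / (a^3)) / b^5    [power of a product]
= (((((((c^3)^3) / ((a^(-2))^3)) · ((c^(-1))^3)) · ((c^5)^3)) · ((a^3)^3)) / (a^3)) / b^5    [power of a quotient]
= (((((c^9 / ((a^(-2))^3)) · ((c^(-1))^3)) · ((c^5)^3)) · ((a^3)^3)) / (a^3)) / b^5    [power of a power]
= (((((c^9 / a^(-6)) · ((c^(-1))^3)) · ((c^5)^3)) · ((a^3)^3)) / (a^3)) / b^5    [power of a power]
= (((((c^9 / a^(-6)) · c^(-3)) · ((c^5)^3)) · ((a^3)^3)) / (a^3)) / b^5    [power of a power]
= (((((c^9 / a^(-6)) · c^(-3)) · c^15) · ((a^3)^3)) / (a^3)) / b^5    [power of a power]
= (((((c^9 / a^(-6)) · c^(-3)) · c^15) · a^9) / (a^3)) / b^5    [power of a power]
= a^12·b^(-5)·c^21    [quotient of powers; product of powers]

a^12·b^(-5)·c^21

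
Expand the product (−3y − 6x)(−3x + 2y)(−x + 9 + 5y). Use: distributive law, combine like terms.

(−3y − 6x)(−3x + 2y)(−x + 9 + 5y)
= (9xy − 6y² + 18x² − 12xy)(−x + 9 + 5y)    [distributive law]
= (−3xy − 6y² + 18x²)(−x + 9 + 5y)    [combine like terms]
= 3x²y − 27xy − 15xy² + 6xy² − 54y² − 30y³ − 18x³ + 162x² + 90x²y    [distributive law]
= 93x²y − 27xy − 9xy² − 54y² − 30y³ − 18x³ + 162x²    [combine like terms]

93x²y − 27xy − 9xy² − 54y² − 30y³ − 18x³ + 162x²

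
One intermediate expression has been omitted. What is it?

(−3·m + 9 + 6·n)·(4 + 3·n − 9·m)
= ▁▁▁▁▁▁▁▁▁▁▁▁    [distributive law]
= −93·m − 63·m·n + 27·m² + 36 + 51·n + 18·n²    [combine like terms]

Applying distributive law to the line above:

−12·m − 9·m·n + 27·m² + 36 + 27·n − 81·m + 24·n + 18·n² − 54·m·n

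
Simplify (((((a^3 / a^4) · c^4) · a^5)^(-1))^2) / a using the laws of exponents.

a^(-9)c^(-8)

(((((a^3 / a^4) · c^4) · a^5)^(-1))^2) / a
= ((((a^3 / a^4) · c^4) · a^5)^(-2)) / a    [power of a power]
= ((((a^3 / a^4) · c^4)^(-2)) · ((a^5)^(-2))) / a    [power of a product]
= ((((a^3 / a^4)^(-2)) · ((c^4)^(-2))) · ((a^5)^(-2))) / a    [power of a product]
= (((((a^3)^(-2)) / ((a^4)^(-2))) · ((c^4)^(-2))) · ((a^5)^(-2))) / a    [power of a quotient]
= (((a^(-6) / ((a^4)^(-2))) · ((c^4)^(-2))) · ((a^5)^(-2))) / a    [power of a power]
= (((a^(-6) / a^(-8)) · ((c^4)^(-2))) · ((a^5)^(-2))) / a    [power of a power]
= ((a^2 · ((c^4)^(-2))) · ((a^5)^(-2))) / a    [quotient of powers]
= ((a^2 · c^(-8)) · ((a^5)^(-2))) / a    [power of a power]
= ((a^2 · c^(-8)) · a^(-10)) / a    [power of a power]
= a^(-9)c^(-8)    [quotient of powers; product of powers]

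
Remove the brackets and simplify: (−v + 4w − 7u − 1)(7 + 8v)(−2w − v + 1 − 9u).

(−v + 4w − 7u − 1)(7 + 8v)(−2w − v + 1 − 9u)
= (−7v − 8v² + 28w + 32vw − 49u − 56uv − 7 − 8v)(−2w − v + 1 − 9u)    [distributive law]
= (−15v − 8v² + 28w + 32vw − 49u − 56uv − 7)(−2w − v + 1 − 9u)    [combine like terms]
= 30vw + 15v² − 15v + 135uv + 16v²w + 8v³ − 8v² + 72uv² − 56w² − 28vw + 28w − 252uw − 64vw² − 32v²w + 32vw − 288uvw + 98uw + 49uv − 49u + 441u² + 112uvw + 56uv² − 56uv + 504u²v + 14w + 7v − 7 + 63u    [distributive law]
= 34vw + 7v² − 8v + 128uv − 16v²w + 8v³ + 128uv² − 56w² + 42w − 154uw − 64vw² − 176uvw + 14u + 441u² + 504u²v − 7    [combine like terms]

34vw + 7v² − 8v + 128uv − 16v²w + 8v³ + 128uv² − 56w² + 42w − 154uw − 64vw² − 176uvw + 14u + 441u² + 504u²v − 7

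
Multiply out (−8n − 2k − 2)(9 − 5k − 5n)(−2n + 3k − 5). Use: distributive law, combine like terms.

−76n^2 − 420kn + 346n + 20kn^2 + 130k^2n − 80n^3 − 74k^2 − 14k + 30k^3 + 90

(−8n − 2k − 2)(9 − 5k − 5n)(−2n + 3k − 5)
= (−72n + 40kn + 40n^2 − 18k + 10k^2 + 10kn − 18 + 10k + 10n)(−2n + 3k − 5)    [distributive law]
= (−62n + 50kn + 40n^2 − 8k + 10k^2 − 18)(−2n + 3k − 5)    [combine like terms]
= 124n^2 − 186kn + 310n − 100kn^2 + 150k^2n − 250kn − 80n^3 + 120kn^2 − 200n^2 + 16kn − 24k^2 + 40k − 20k^2n + 30k^3 − 50k^2 + 36n − 54k + 90    [distributive law]
= −76n^2 − 420kn + 346n + 20kn^2 + 130k^2n − 80n^3 − 74k^2 − 14k + 30k^3 + 90    [combine like terms]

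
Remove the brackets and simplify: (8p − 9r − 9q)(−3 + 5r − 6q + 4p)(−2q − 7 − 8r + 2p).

(8p − 9r − 9q)(−3 + 5r − 6q + 4p)(−2q − 7 − 8r + 2p)
= (−24p + 40pr − 48pq + 32p² + 27r − 45r² + 54qr − 36pr + 27q − 45qr + 54q² − 36pq)(−2q − 7 − 8r + 2p)    [distributive law]
= (−24p + 4pr − 84pq + 32p² + 27r − 45r² + 9qr + 27q + 54q²)(−2q − 7 − 8r + 2p)    [combine like terms]
= 48pq + 168p + 192pr − 48p² − 8pqr − 28pr − 32pr² + 8p²r + 168pq² + 588pq + 672pqr − 168p²q − 64p²q − 224p² − 256p²r + 64p³ − 54qr − 189r − 216r² + 54pr + 90qr² + 315r² + 360r³ − 90pr² − 18q²r − 63qr − 72qr² + 18pqr − 54q² − 189q − 216qr + 54pq − 108q³ − 378q² − 432q²r + 108pq²    [distributive law]
= 690pq + 168p + 218pr − 272p² + 682pqr − 122pr² − 248p²r + 276pq² − 232p²q + 64p³ − 333qr − 189r + 99r² + 18qr² + 360r³ − 450q²r − 432q² − 189q − 108q³    [combine like terms]

690pq + 168p + 218pr − 272p² + 682pqr − 122pr² − 248p²r + 276pq² − 232p²q + 64p³ − 333qr − 189r + 99r² + 18qr² + 360r³ − 450q²r − 432q² − 189q − 108q³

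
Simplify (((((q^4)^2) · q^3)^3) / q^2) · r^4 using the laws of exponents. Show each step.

(((((q^4)^2) · q^3)^3) / q^2) · r^4
= (((((q^4)^2)^3) · ((q^3)^3)) / q^2) · r^4    [power of a product]
= ((((q^4)^6) · ((q^3)^3)) / q^2) · r^4    [power of a power]
= ((q^24 · ((q^3)^3)) / q^2) · r^4    [power of a power]
= ((q^24 · q^9) / q^2) · r^4    [power of a power]
= (q^33 / q^2) · r^4    [product of powers]
= q^31 · r^4    [quotient of powers]
= q^31·r^4    [rearrange]

q^31·r^4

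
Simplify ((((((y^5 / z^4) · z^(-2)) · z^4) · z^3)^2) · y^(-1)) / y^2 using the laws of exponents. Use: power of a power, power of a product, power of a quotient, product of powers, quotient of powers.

((((((y^5 / z^4) · z^(-2)) · z^4) · z^3)^2) · y^(-1)) / y^2
= ((((((y^5 / z^4) · z^(-2)) · z^4)^2) · ((z^3)^2)) · y^(-1)) / y^2    [power of a product]
= ((((((y^5 / z^4) · z^(-2))^2) · ((z^4)^2)) · ((z^3)^2)) · y^(-1)) / y^2    [power of a product]
= ((((((y^5 / z^4)^2) · ((z^(-2))^2)) · ((z^4)^2)) · ((z^3)^2)) · y^(-1)) / y^2    [power of a product]
= (((((((y^5)^2) / ((z^4)^2)) · ((z^(-2))^2)) · ((z^4)^2)) · ((z^3)^2)) · y^(-1)) / y^2    [power of a quotient]
= (((((y^10 / ((z^4)^2)) · ((z^(-2))^2)) · ((z^4)^2)) · ((z^3)^2)) · y^(-1)) / y^2    [power of a power]
= (((((y^10 / z^8) · ((z^(-2))^2)) · ((z^4)^2)) · ((z^3)^2)) · y^(-1)) / y^2    [power of a power]
= (((((y^10 / z^8) · z^(-4)) · ((z^4)^2)) · ((z^3)^2)) · y^(-1)) / y^2    [power of a power]
= (((((y^10 / z^8) · z^(-4)) · z^8) · ((z^3)^2)) · y^(-1)) / y^2    [power of a power]
= (((((y^10 / z^8) · z^(-4)) · z^8) · z^6) · y^(-1)) / y^2    [power of a power]
= y^7z^2    [quotient of powers; product of powers]

y^7z^2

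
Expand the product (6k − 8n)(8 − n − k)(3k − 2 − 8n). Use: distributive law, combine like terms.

156k^2 − 96k − 580kn + 54k^2n + 8kn^2 − 18k^3 + 128n + 496n^2 − 64n^3

(6k − 8n)(8 − n − k)(3k − 2 − 8n)
= (48k − 6kn − 6k^2 − 64n + 8n^2 + 8kn)(3k − 2 − 8n)    [distributive law]
= (48k + 2kn − 6k^2 − 64n + 8n^2)(3k − 2 − 8n)    [combine like terms]
= 144k^2 − 96k − 384kn + 6k^2n − 4kn − 16kn^2 − 18k^3 + 12k^2 + 48k^2n − 192kn + 128n + 512n^2 + 24kn^2 − 16n^2 − 64n^3    [distributive law]
= 156k^2 − 96k − 580kn + 54k^2n + 8kn^2 − 18k^3 + 128n + 496n^2 − 64n^3    [combine like terms]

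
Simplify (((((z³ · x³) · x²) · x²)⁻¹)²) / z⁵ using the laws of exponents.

x⁻¹⁴·z⁻¹¹

(((((z³ · x³) · x²) · x²)⁻¹)²) / z⁵
= ((((z³ · x³) · x²) · x²)⁻²) / z⁵    [power of a power]
= ((((z³ · x³) · x²)⁻²) · ((x²)⁻²)) / z⁵    [power of a product]
= ((((z³ · x³)⁻²) · ((x²)⁻²)) · ((x²)⁻²)) / z⁵    [power of a product]
= (((((z³)⁻²) · ((x³)⁻²)) · ((x²)⁻²)) · ((x²)⁻²)) / z⁵    [power of a product]
= (((z⁻⁶ · ((x³)⁻²)) · ((x²)⁻²)) · ((x²)⁻²)) / z⁵    [power of a power]
= (((z⁻⁶ · x⁻⁶) · ((x²)⁻²)) · ((x²)⁻²)) / z⁵    [power of a power]
= (((z⁻⁶ · x⁻⁶) · x⁻⁴) · ((x²)⁻²)) / z⁵    [power of a power]
= (((z⁻⁶ · x⁻⁶) · x⁻⁴) · x⁻⁴) / z⁵    [power of a power]
= x⁻¹⁴·z⁻¹¹    [quotient of powers; product of powers]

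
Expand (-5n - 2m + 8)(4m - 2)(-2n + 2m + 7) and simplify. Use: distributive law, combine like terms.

40mn^2 - 24m^2n - 192mn - 20n^2 + 102n - 16m^3 + 16m^2 + 220m - 112

(-5n - 2m + 8)(4m - 2)(-2n + 2m + 7)
= (-20mn + 10n - 8m^2 + 4m + 32m - 16)(-2n + 2m + 7)    [distributive law]
= (-20mn + 10n - 8m^2 + 36m - 16)(-2n + 2m + 7)    [combine like terms]
= 40mn^2 - 40m^2n - 140mn - 20n^2 + 20mn + 70n + 16m^2n - 16m^3 - 56m^2 - 72mn + 72m^2 + 252m + 32n - 32m - 112    [distributive law]
= 40mn^2 - 24m^2n - 192mn - 20n^2 + 102n - 16m^3 + 16m^2 + 220m - 112    [combine like terms]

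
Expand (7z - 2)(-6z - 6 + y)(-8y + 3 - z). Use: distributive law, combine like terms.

(7z - 2)(-6z - 6 + y)(-8y + 3 - z)
= (-42z² - 42z + 7yz + 12z + 12 - 2y)(-8y + 3 - z)    [distributive law]
= (-42z² - 30z + 7yz + 12 - 2y)(-8y + 3 - z)    [combine like terms]
= 336yz² - 126z² + 42z³ + 240yz - 90z + 30z² - 56y²z + 21yz - 7yz² - 96y + 36 - 12z + 16y² - 6y + 2yz    [distributive law]
= 329yz² - 96z² + 42z³ + 263yz - 102z - 56y²z - 102y + 36 + 16y²    [combine like terms]

329yz² - 96z² + 42z³ + 263yz - 102z - 56y²z - 102y + 36 + 16y²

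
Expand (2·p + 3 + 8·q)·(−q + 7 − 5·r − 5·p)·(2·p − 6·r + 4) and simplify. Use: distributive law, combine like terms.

−84·p^2·q + 172·p·q·r − 62·p·q − 42·p^2 − 64·p·r + 38·p + 40·p^2·r + 60·p·r^2 − 20·p^3 − 478·q·r + 212·q − 186·r + 84 + 90·r^2 − 16·p·q^2 + 48·q^2·r − 32·q^2 + 240·q·r^2

(2·p + 3 + 8·q)·(−q + 7 − 5·r − 5·p)·(2·p − 6·r + 4)
= (−2·p·q + 14·p − 10·p·r − 10·p^2 − 3·q + 21 − 15·r − 15·p − 8·q^2 + 56·q − 40·q·r − 40·p·q)·(2·p − 6·r + 4)    [distributive law]
= (−42·p·q − p − 10·p·r − 10·p^2 + 53·q + 21 − 15·r − 8·q^2 − 40·q·r)·(2·p − 6·r + 4)    [combine like terms]
= −84·p^2·q + 252·p·q·r − 168·p·q − 2·p^2 + 6·p·r − 4·p − 20·p^2·r + 60·p·r^2 − 40·p·r − 20·p^3 + 60·p^2·r − 40·p^2 + 106·p·q − 318·q·r + 212·q + 42·p − 126·r + 84 − 30·p·r + 90·r^2 − 60·r − 16·p·q^2 + 48·q^2·r − 32·q^2 − 80·p·q·r + 240·q·r^2 − 160·q·r    [distributive law]
= −84·p^2·q + 172·p·q·r − 62·p·q − 42·p^2 − 64·p·r + 38·p + 40·p^2·r + 60·p·r^2 − 20·p^3 − 478·q·r + 212·q − 186·r + 84 + 90·r^2 − 16·p·q^2 + 48·q^2·r − 32·q^2 + 240·q·r^2    [combine like terms]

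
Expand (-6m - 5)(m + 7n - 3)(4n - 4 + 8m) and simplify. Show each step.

(-6m - 5)(m + 7n - 3)(4n - 4 + 8m)
= (-6m^2 - 42mn + 18m - 5m - 35n + 15)(4n - 4 + 8m)    [distributive law]
= (-6m^2 - 42mn + 13m - 35n + 15)(4n - 4 + 8m)    [combine like terms]
= -24m^2n + 24m^2 - 48m^3 - 168mn^2 + 168mn - 336m^2n + 52mn - 52m + 104m^2 - 140n^2 + 140n - 280mn + 60n - 60 + 120m    [distributive law]
= -360m^2n + 128m^2 - 48m^3 - 168mn^2 - 60mn + 68m - 140n^2 + 200n - 60    [combine like terms]

-360m^2n + 128m^2 - 48m^3 - 168mn^2 - 60mn + 68m - 140n^2 + 200n - 60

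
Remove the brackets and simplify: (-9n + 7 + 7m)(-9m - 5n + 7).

(-9n + 7 + 7m)(-9m - 5n + 7)
= 81mn + 45n^2 - 63n - 63m - 35n + 49 - 63m^2 - 35mn + 49m    [distributive law]
= 46mn + 45n^2 - 98n - 14m + 49 - 63m^2    [combine like terms]

46mn + 45n^2 - 98n - 14m + 49 - 63m^2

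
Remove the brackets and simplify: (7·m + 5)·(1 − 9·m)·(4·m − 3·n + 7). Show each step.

−593·m^2 + 114·m·n − 246·m − 252·m^3 + 189·m^2·n − 15·n + 35

(7·m + 5)·(1 − 9·m)·(4·m − 3·n + 7)
= (7·m − 63·m^2 + 5 − 45·m)·(4·m − 3·n + 7)    [distributive law]
= (−38·m − 63·m^2 + 5)·(4·m − 3·n + 7)    [combine like terms]
= −152·m^2 + 114·m·n − 266·m − 252·m^3 + 189·m^2·n − 441·m^2 + 20·m − 15·n + 35    [distributive law]
= −593·m^2 + 114·m·n − 246·m − 252·m^3 + 189·m^2·n − 15·n + 35    [combine like terms]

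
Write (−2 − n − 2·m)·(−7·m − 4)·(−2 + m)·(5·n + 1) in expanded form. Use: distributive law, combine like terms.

(−2 − n − 2·m)·(−7·m − 4)·(−2 + m)·(5·n + 1)
= (14·m + 8 + 7·m·n + 4·n + 14·m^2 + 8·m)·(−2 + m)·(5·n + 1)    [distributive law]
= (22·m + 8 + 7·m·n + 4·n + 14·m^2)·(−2 + m)·(5·n + 1)    [combine like terms]
= (−44·m + 22·m^2 − 16 + 8·m − 14·m·n + 7·m^2·n − 8·n + 4·m·n − 28·m^2 + 14·m^3)·(5·n + 1)    [distributive law]
= (−36·m − 6·m^2 − 16 − 10·m·n + 7·m^2·n − 8·n + 14·m^3)·(5·n + 1)    [combine like terms]
= −180·m·n − 36·m − 30·m^2·n − 6·m^2 − 80·n − 16 − 50·m·n^2 − 10·m·n + 35·m^2·n^2 + 7·m^2·n − 40·n^2 − 8·n + 70·m^3·n + 14·m^3    [distributive law]
= −190·m·n − 36·m − 23·m^2·n − 6·m^2 − 88·n − 16 − 50·m·n^2 + 35·m^2·n^2 − 40·n^2 + 70·m^3·n + 14·m^3    [combine like terms]

−190·m·n − 36·m − 23·m^2·n − 6·m^2 − 88·n − 16 − 50·m·n^2 + 35·m^2·n^2 − 40·n^2 + 70·m^3·n + 14·m^3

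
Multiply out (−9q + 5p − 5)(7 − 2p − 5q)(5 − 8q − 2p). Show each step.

(−9q + 5p − 5)(7 − 2p − 5q)(5 − 8q − 2p)
= (−63q + 18pq + 45q^2 + 35p − 10p^2 − 25pq − 35 + 10p + 25q)(5 − 8q − 2p)    [distributive law]
= (−38q − 7pq + 45q^2 + 45p − 10p^2 − 35)(5 − 8q − 2p)    [combine like terms]
= −190q + 304q^2 + 76pq − 35pq + 56pq^2 + 14p^2q + 225q^2 − 360q^3 − 90pq^2 + 225p − 360pq − 90p^2 − 50p^2 + 80p^2q + 20p^3 − 175 + 280q + 70p    [distributive law]
= 90q + 529q^2 − 319pq − 34pq^2 + 94p^2q − 360q^3 + 295p − 140p^2 + 20p^3 − 175    [combine like terms]

90q + 529q^2 − 319pq − 34pq^2 + 94p^2q − 360q^3 + 295p − 140p^2 + 20p^3 − 175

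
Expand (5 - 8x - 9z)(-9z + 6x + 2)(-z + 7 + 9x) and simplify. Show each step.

630z² - 451z - 455xz + 188x - 210x² + 70 + 711xz² + 210x²z - 432x³ - 81z³

(5 - 8x - 9z)(-9z + 6x + 2)(-z + 7 + 9x)
= (-45z + 30x + 10 + 72xz - 48x² - 16x + 81z² - 54xz - 18z)(-z + 7 + 9x)    [distributive law]
= (-63z + 14x + 10 + 18xz - 48x² + 81z²)(-z + 7 + 9x)    [combine like terms]
= 63z² - 441z - 567xz - 14xz + 98x + 126x² - 10z + 70 + 90x - 18xz² + 126xz + 162x²z + 48x²z - 336x² - 432x³ - 81z³ + 567z² + 729xz²    [distributive law]
= 630z² - 451z - 455xz + 188x - 210x² + 70 + 711xz² + 210x²z - 432x³ - 81z³    [combine like terms]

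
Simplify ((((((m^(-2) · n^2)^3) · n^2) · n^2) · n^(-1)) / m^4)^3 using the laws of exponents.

((((((m^(-2) · n^2)^3) · n^2) · n^2) · n^(-1)) / m^4)^3
= ((((((m^(-2) · n^2)^3) · n^2) · n^2) · n^(-1))^3) / ((m^4)^3)    [power of a quotient]
= ((((((m^(-2) · n^2)^3) · n^2) · n^2)^3) · ((n^(-1))^3)) / ((m^4)^3)    [power of a product]
= ((((((m^(-2) · n^2)^3) · n^2)^3) · ((n^2)^3)) · ((n^(-1))^3)) / ((m^4)^3)    [power of a product]
= ((((((m^(-2) · n^2)^3)^3) · ((n^2)^3)) · ((n^2)^3)) · ((n^(-1))^3)) / ((m^4)^3)    [power of a product]
= (((((m^(-2) · n^2)^9) · ((n^2)^3)) · ((n^2)^3)) · ((n^(-1))^3)) / ((m^4)^3)    [power of a power]
= ((((((m^(-2))^9) · ((n^2)^9)) · ((n^2)^3)) · ((n^2)^3)) · ((n^(-1))^3)) / ((m^4)^3)    [power of a product]
= ((((m^(-18) · ((n^2)^9)) · ((n^2)^3)) · ((n^2)^3)) · ((n^(-1))^3)) / ((m^4)^3)    [power of a power]
= ((((m^(-18) · n^18) · ((n^2)^3)) · ((n^2)^3)) · ((n^(-1))^3)) / ((m^4)^3)    [power of a power]
= ((((m^(-18) · n^18) · n^6) · ((n^2)^3)) · ((n^(-1))^3)) / ((m^4)^3)    [power of a power]
= ((((m^(-18) · n^18) · n^6) · n^6) · ((n^(-1))^3)) / ((m^4)^3)    [power of a power]
= ((((m^(-18) · n^18) · n^6) · n^6) · n^(-3)) / ((m^4)^3)    [power of a power]
= ((((m^(-18) · n^18) · n^6) · n^6) · n^(-3)) / m^12    [power of a power]
= m^(-30)n^27    [quotient of powers; product of powers]

m^(-30)n^27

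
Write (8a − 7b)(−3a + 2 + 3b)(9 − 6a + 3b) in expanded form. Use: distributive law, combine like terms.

(8a − 7b)(−3a + 2 + 3b)(9 − 6a + 3b)
= (−24a^2 + 16a + 24ab + 21ab − 14b − 21b^2)(9 − 6a + 3b)    [distributive law]
= (−24a^2 + 16a + 45ab − 14b − 21b^2)(9 − 6a + 3b)    [combine like terms]
= −216a^2 + 144a^3 − 72a^2b + 144a − 96a^2 + 48ab + 405ab − 270a^2b + 135ab^2 − 126b + 84ab − 42b^2 − 189b^2 + 126ab^2 − 63b^3    [distributive law]
= −312a^2 + 144a^3 − 342a^2b + 144a + 537ab + 261ab^2 − 126b − 231b^2 − 63b^3    [combine like terms]

−312a^2 + 144a^3 − 342a^2b + 144a + 537ab + 261ab^2 − 126b − 231b^2 − 63b^3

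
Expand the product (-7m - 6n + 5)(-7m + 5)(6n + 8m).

630m^2n + 392m^3 - 660mn - 560m^2 + 252mn^2 - 180n^2 + 150n + 200m

(-7m - 6n + 5)(-7m + 5)(6n + 8m)
= (49m^2 - 35m + 42mn - 30n - 35m + 25)(6n + 8m)    [distributive law]
= (49m^2 - 70m + 42mn - 30n + 25)(6n + 8m)    [combine like terms]
= 294m^2n + 392m^3 - 420mn - 560m^2 + 252mn^2 + 336m^2n - 180n^2 - 240mn + 150n + 200m    [distributive law]
= 630m^2n + 392m^3 - 660mn - 560m^2 + 252mn^2 - 180n^2 + 150n + 200m    [combine like terms]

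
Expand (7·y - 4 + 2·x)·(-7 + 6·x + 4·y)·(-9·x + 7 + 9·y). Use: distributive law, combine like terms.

(7·y - 4 + 2·x)·(-7 + 6·x + 4·y)·(-9·x + 7 + 9·y)
= (-49·y + 42·x·y + 28·y^2 + 28 - 24·x - 16·y - 14·x + 12·x^2 + 8·x·y)·(-9·x + 7 + 9·y)    [distributive law]
= (-65·y + 50·x·y + 28·y^2 + 28 - 38·x + 12·x^2)·(-9·x + 7 + 9·y)    [combine like terms]
= 585·x·y - 455·y - 585·y^2 - 450·x^2·y + 350·x·y + 450·x·y^2 - 252·x·y^2 + 196·y^2 + 252·y^3 - 252·x + 196 + 252·y + 342·x^2 - 266·x - 342·x·y - 108·x^3 + 84·x^2 + 108·x^2·y    [distributive law]
= 593·x·y - 203·y - 389·y^2 - 342·x^2·y + 198·x·y^2 + 252·y^3 - 518·x + 196 + 426·x^2 - 108·x^3    [combine like terms]

593·x·y - 203·y - 389·y^2 - 342·x^2·y + 198·x·y^2 + 252·y^3 - 518·x + 196 + 426·x^2 - 108·x^3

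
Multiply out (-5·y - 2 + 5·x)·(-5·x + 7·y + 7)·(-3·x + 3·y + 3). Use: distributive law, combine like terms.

(-5·y - 2 + 5·x)·(-5·x + 7·y + 7)·(-3·x + 3·y + 3)
= (25·x·y - 35·y^2 - 35·y + 10·x - 14·y - 14 - 25·x^2 + 35·x·y + 35·x)·(-3·x + 3·y + 3)    [distributive law]
= (60·x·y - 35·y^2 - 49·y + 45·x - 14 - 25·x^2)·(-3·x + 3·y + 3)    [combine like terms]
= -180·x^2·y + 180·x·y^2 + 180·x·y + 105·x·y^2 - 105·y^3 - 105·y^2 + 147·x·y - 147·y^2 - 147·y - 135·x^2 + 135·x·y + 135·x + 42·x - 42·y - 42 + 75·x^3 - 75·x^2·y - 75·x^2    [distributive law]
= -255·x^2·y + 285·x·y^2 + 462·x·y - 105·y^3 - 252·y^2 - 189·y - 210·x^2 + 177·x - 42 + 75·x^3    [combine like terms]

-255·x^2·y + 285·x·y^2 + 462·x·y - 105·y^3 - 252·y^2 - 189·y - 210·x^2 + 177·x - 42 + 75·x^3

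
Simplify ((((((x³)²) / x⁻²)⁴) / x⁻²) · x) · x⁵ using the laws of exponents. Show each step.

((((((x³)²) / x⁻²)⁴) / x⁻²) · x) · x⁵
= ((((((x³)²)⁴) / ((x⁻²)⁴)) / x⁻²) · x) · x⁵    [power of a quotient]
= (((((x³)⁸) / ((x⁻²)⁴)) / x⁻²) · x) · x⁵    [power of a power]
= (((x²⁴ / ((x⁻²)⁴)) / x⁻²) · x) · x⁵    [power of a power]
= (((x²⁴ / x⁻⁸) / x⁻²) · x) · x⁵    [power of a power]
= ((x³² / x⁻²) · x) · x⁵    [quotient of powers]
= (x³⁴ · x) · x⁵    [quotient of powers]
= x³⁵ · x⁵    [product of powers]
= x⁴⁰    [product of powers]

x⁴⁰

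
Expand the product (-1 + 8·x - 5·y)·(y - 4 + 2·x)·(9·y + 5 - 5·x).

(-1 + 8·x - 5·y)·(y - 4 + 2·x)·(9·y + 5 - 5·x)
= (-y + 4 - 2·x + 8·x·y - 32·x + 16·x² - 5·y² + 20·y - 10·x·y)·(9·y + 5 - 5·x)    [distributive law]
= (19·y + 4 - 34·x - 2·x·y + 16·x² - 5·y²)·(9·y + 5 - 5·x)    [combine like terms]
= 171·y² + 95·y - 95·x·y + 36·y + 20 - 20·x - 306·x·y - 170·x + 170·x² - 18·x·y² - 10·x·y + 10·x²·y + 144·x²·y + 80·x² - 80·x³ - 45·y³ - 25·y² + 25·x·y²    [distributive law]
= 146·y² + 131·y - 411·x·y + 20 - 190·x + 250·x² + 7·x·y² + 154·x²·y - 80·x³ - 45·y³    [combine like terms]

146·y² + 131·y - 411·x·y + 20 - 190·x + 250·x² + 7·x·y² + 154·x²·y - 80·x³ - 45·y³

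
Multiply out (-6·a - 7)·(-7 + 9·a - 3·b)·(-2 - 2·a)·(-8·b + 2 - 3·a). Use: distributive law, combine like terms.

418·a·b + 182·a + 468·a² - 1038·a²·b - 234·a³ - 756·a³·b - 324·a⁴ + 624·a·b² + 288·a²·b² + 700·b - 196 + 336·b²

(-6·a - 7)·(-7 + 9·a - 3·b)·(-2 - 2·a)·(-8·b + 2 - 3·a)
= (42·a - 54·a² + 18·a·b + 49 - 63·a + 21·b)·(-2 - 2·a)·(-8·b + 2 - 3·a)    [distributive law]
= (-21·a - 54·a² + 18·a·b + 49 + 21·b)·(-2 - 2·a)·(-8·b + 2 - 3·a)    [combine like terms]
= (42·a + 42·a² + 108·a² + 108·a³ - 36·a·b - 36·a²·b - 98 - 98·a - 42·b - 42·a·b)·(-8·b + 2 - 3·a)    [distributive law]
= (-56·a + 150·a² + 108·a³ - 78·a·b - 36·a²·b - 98 - 42·b)·(-8·b + 2 - 3·a)    [combine like terms]
= 448·a·b - 112·a + 168·a² - 1200·a²·b + 300·a² - 450·a³ - 864·a³·b + 216·a³ - 324·a⁴ + 624·a·b² - 156·a·b + 234·a²·b + 288·a²·b² - 72·a²·b + 108·a³·b + 784·b - 196 + 294·a + 336·b² - 84·b + 126·a·b    [distributive law]
= 418·a·b + 182·a + 468·a² - 1038·a²·b - 234·a³ - 756·a³·b - 324·a⁴ + 624·a·b² + 288·a²·b² + 700·b - 196 + 336·b²    [combine like terms]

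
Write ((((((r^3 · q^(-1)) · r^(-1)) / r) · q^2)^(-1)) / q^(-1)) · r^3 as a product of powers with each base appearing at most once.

r^2

((((((r^3 · q^(-1)) · r^(-1)) / r) · q^2)^(-1)) / q^(-1)) · r^3
= ((((((r^3 · q^(-1)) · r^(-1)) / r)^(-1)) · ((q^2)^(-1))) / q^(-1)) · r^3    [power of a product]
= ((((((r^3 · q^(-1)) · r^(-1))^(-1)) / (r^(-1))) · ((q^2)^(-1))) / q^(-1)) · r^3    [power of a quotient]
= ((((((r^3 · q^(-1))^(-1)) · ((r^(-1))^(-1))) / (r^(-1))) · ((q^2)^(-1))) / q^(-1)) · r^3    [power of a product]
= (((((((r^3)^(-1)) · ((q^(-1))^(-1))) · ((r^(-1))^(-1))) / (r^(-1))) · ((q^2)^(-1))) / q^(-1)) · r^3    [power of a product]
= (((((r^(-3) · ((q^(-1))^(-1))) · ((r^(-1))^(-1))) / (r^(-1))) · ((q^2)^(-1))) / q^(-1)) · r^3    [power of a power]
= (((((r^(-3) · q) · ((r^(-1))^(-1))) / (r^(-1))) · ((q^2)^(-1))) / q^(-1)) · r^3    [power of a power]
= (((((r^(-3) · q) · r) / (r^(-1))) · ((q^2)^(-1))) / q^(-1)) · r^3    [power of a power]
= (((((r^(-3) · q) · r) / r^(-1)) · q^(-2)) / q^(-1)) · r^3    [power of a power]
= r^2    [quotient of powers; product of powers]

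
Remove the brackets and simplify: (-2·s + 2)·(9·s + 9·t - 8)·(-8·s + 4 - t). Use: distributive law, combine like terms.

144·s³ - 344·s² + 162·s²·t - 250·s·t + 18·s·t² + 264·s + 88·t - 18·t² - 64

(-2·s + 2)·(9·s + 9·t - 8)·(-8·s + 4 - t)
= (-18·s² - 18·s·t + 16·s + 18·s + 18·t - 16)·(-8·s + 4 - t)    [distributive law]
= (-18·s² - 18·s·t + 34·s + 18·t - 16)·(-8·s + 4 - t)    [combine like terms]
= 144·s³ - 72·s² + 18·s²·t + 144·s²·t - 72·s·t + 18·s·t² - 272·s² + 136·s - 34·s·t - 144·s·t + 72·t - 18·t² + 128·s - 64 + 16·t    [distributive law]
= 144·s³ - 344·s² + 162·s²·t - 250·s·t + 18·s·t² + 264·s + 88·t - 18·t² - 64    [combine like terms]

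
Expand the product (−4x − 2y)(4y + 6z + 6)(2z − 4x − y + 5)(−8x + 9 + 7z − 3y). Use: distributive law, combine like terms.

−160x^2yz + 1480xyz + 616xyz^2 + 248xy^2z − 512x^3y + 352x^2y − 576x^2y^2 + 680xy^2 − 208xy^3 + 768xy + 1056x^2z^2 − 1608xz^2 − 336xz^3 − 768x^3z + 2880x^2z − 2352xz − 768x^3 + 1824x^2 − 1080x + 20y^2z + 44y^2z^2 + 68y^3z + 156y^3 − 24y^4 − 72y^2 − 804yz^2 − 168yz^3 − 1176yz − 540y

(−4x − 2y)(4y + 6z + 6)(2z − 4x − y + 5)(−8x + 9 + 7z − 3y)
= (−16xy − 24xz − 24x − 8y^2 − 12yz − 12y)(2z − 4x − y + 5)(−8x + 9 + 7z − 3y)    [distributive law]
= (−32xyz + 64x^2y + 16xy^2 − 80xy − 48xz^2 + 96x^2z + 24xyz − 120xz − 48xz + 96x^2 + 24xy − 120x − 16y^2z + 32xy^2 + 8y^3 − 40y^2 − 24yz^2 + 48xyz + 12y^2z − 60yz − 24yz + 48xy + 12y^2 − 60y)(−8x + 9 + 7z − 3y)    [distributive law]
= (40xyz + 64x^2y + 48xy^2 − 8xy − 48xz^2 + 96x^2z − 168xz + 96x^2 − 120x − 4y^2z + 8y^3 − 28y^2 − 24yz^2 − 84yz − 60y)(−8x + 9 + 7z − 3y)    [combine like terms]
= −320x^2yz + 360xyz + 280xyz^2 − 120xy^2z − 512x^3y + 576x^2y + 448x^2yz − 192x^2y^2 − 384x^2y^2 + 432xy^2 + 336xy^2z − 144xy^3 + 64x^2y − 72xy − 56xyz + 24xy^2 + 384x^2z^2 − 432xz^2 − 336xz^3 + 144xyz^2 − 768x^3z + 864x^2z + 672x^2z^2 − 288x^2yz + 1344x^2z − 1512xz − 1176xz^2 + 504xyz − 768x^3 + 864x^2 + 672x^2z − 288x^2y + 960x^2 − 1080x − 840xz + 360xy + 32xy^2z − 36y^2z − 28y^2z^2 + 12y^3z − 64xy^3 + 72y^3 + 56y^3z − 24y^4 + 224xy^2 − 252y^2 − 196y^2z + 84y^3 + 192xyz^2 − 216yz^2 − 168yz^3 + 72y^2z^2 + 672xyz − 756yz − 588yz^2 + 252y^2z + 480xy − 540y − 420yz + 180y^2    [distributive law]
= −160x^2yz + 1480xyz + 616xyz^2 + 248xy^2z − 512x^3y + 352x^2y − 576x^2y^2 + 680xy^2 − 208xy^3 + 768xy + 1056x^2z^2 − 1608xz^2 − 336xz^3 − 768x^3z + 2880x^2z − 2352xz − 768x^3 + 1824x^2 − 1080x + 20y^2z + 44y^2z^2 + 68y^3z + 156y^3 − 24y^4 − 72y^2 − 804yz^2 − 168yz^3 − 1176yz − 540y    [combine like terms]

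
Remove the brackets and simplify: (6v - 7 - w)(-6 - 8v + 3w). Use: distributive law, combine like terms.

(6v - 7 - w)(-6 - 8v + 3w)
= -36v - 48v^2 + 18vw + 42 + 56v - 21w + 6w + 8vw - 3w^2    [distributive law]
= 20v - 48v^2 + 26vw + 42 - 15w - 3w^2    [combine like terms]

20v - 48v^2 + 26vw + 42 - 15w - 3w^2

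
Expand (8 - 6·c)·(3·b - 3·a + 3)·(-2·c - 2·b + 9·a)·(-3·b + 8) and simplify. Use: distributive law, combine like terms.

324·b^2·c + 48·b·c + 144·b^3 - 240·b^2 - 792·a·b^2 + 1464·a·b - 1242·a·b·c - 912·a·c + 648·a^2·b - 1728·a^2 - 384·c - 384·b + 1728·a - 108·b^2·c^2 + 180·b·c^2 - 108·b^3·c + 594·a·b^2·c + 108·a·b·c^2 - 288·a·c^2 - 486·a^2·b·c + 1296·a^2·c + 288·c^2

(8 - 6·c)·(3·b - 3·a + 3)·(-2·c - 2·b + 9·a)·(-3·b + 8)
= (24·b - 24·a + 24 - 18·b·c + 18·a·c - 18·c)·(-2·c - 2·b + 9·a)·(-3·b + 8)    [distributive law]
= (-48·b·c - 48·b^2 + 216·a·b + 48·a·c + 48·a·b - 216·a^2 - 48·c - 48·b + 216·a + 36·b·c^2 + 36·b^2·c - 162·a·b·c - 36·a·c^2 - 36·a·b·c + 162·a^2·c + 36·c^2 + 36·b·c - 162·a·c)·(-3·b + 8)    [distributive law]
= (-12·b·c - 48·b^2 + 264·a·b - 114·a·c - 216·a^2 - 48·c - 48·b + 216·a + 36·b·c^2 + 36·b^2·c - 198·a·b·c - 36·a·c^2 + 162·a^2·c + 36·c^2)·(-3·b + 8)    [combine like terms]
= 36·b^2·c - 96·b·c + 144·b^3 - 384·b^2 - 792·a·b^2 + 2112·a·b + 342·a·b·c - 912·a·c + 648·a^2·b - 1728·a^2 + 144·b·c - 384·c + 144·b^2 - 384·b - 648·a·b + 1728·a - 108·b^2·c^2 + 288·b·c^2 - 108·b^3·c + 288·b^2·c + 594·a·b^2·c - 1584·a·b·c + 108·a·b·c^2 - 288·a·c^2 - 486·a^2·b·c + 1296·a^2·c - 108·b·c^2 + 288·c^2    [distributive law]
= 324·b^2·c + 48·b·c + 144·b^3 - 240·b^2 - 792·a·b^2 + 1464·a·b - 1242·a·b·c - 912·a·c + 648·a^2·b - 1728·a^2 - 384·c - 384·b + 1728·a - 108·b^2·c^2 + 180·b·c^2 - 108·b^3·c + 594·a·b^2·c + 108·a·b·c^2 - 288·a·c^2 - 486·a^2·b·c + 1296·a^2·c + 288·c^2    [combine like terms]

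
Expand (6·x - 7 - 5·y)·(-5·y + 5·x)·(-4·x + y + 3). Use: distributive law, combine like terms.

250·x²·y - 155·x·y² - 340·x·y - 120·x³ + 230·x² + 110·y² + 105·y - 105·x + 25·y³

(6·x - 7 - 5·y)·(-5·y + 5·x)·(-4·x + y + 3)
= (-30·x·y + 30·x² + 35·y - 35·x + 25·y² - 25·x·y)·(-4·x + y + 3)    [distributive law]
= (-55·x·y + 30·x² + 35·y - 35·x + 25·y²)·(-4·x + y + 3)    [combine like terms]
= 220·x²·y - 55·x·y² - 165·x·y - 120·x³ + 30·x²·y + 90·x² - 140·x·y + 35·y² + 105·y + 140·x² - 35·x·y - 105·x - 100·x·y² + 25·y³ + 75·y²    [distributive law]
= 250·x²·y - 155·x·y² - 340·x·y - 120·x³ + 230·x² + 110·y² + 105·y - 105·x + 25·y³    [combine like terms]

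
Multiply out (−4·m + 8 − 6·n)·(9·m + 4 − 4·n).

−36·m^2 + 56·m − 38·m·n + 32 − 56·n + 24·n^2

(−4·m + 8 − 6·n)·(9·m + 4 − 4·n)
= −36·m^2 − 16·m + 16·m·n + 72·m + 32 − 32·n − 54·m·n − 24·n + 24·n^2    [distributive law]
= −36·m^2 + 56·m − 38·m·n + 32 − 56·n + 24·n^2    [combine like terms]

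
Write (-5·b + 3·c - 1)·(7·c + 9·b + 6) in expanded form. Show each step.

-8·b·c - 45·b² - 39·b + 21·c² + 11·c - 6

(-5·b + 3·c - 1)·(7·c + 9·b + 6)
= -35·b·c - 45·b² - 30·b + 21·c² + 27·b·c + 18·c - 7·c - 9·b - 6    [distributive law]
= -8·b·c - 45·b² - 39·b + 21·c² + 11·c - 6    [combine like terms]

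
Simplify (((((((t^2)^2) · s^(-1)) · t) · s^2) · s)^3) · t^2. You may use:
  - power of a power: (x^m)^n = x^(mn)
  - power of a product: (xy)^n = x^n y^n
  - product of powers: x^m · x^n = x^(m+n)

s^6·t^17

(((((((t^2)^2) · s^(-1)) · t) · s^2) · s)^3) · t^2
= (((((((t^2)^2) · s^(-1)) · t) · s^2)^3) · (s^3)) · t^2    [power of a product]
= (((((((t^2)^2) · s^(-1)) · t)^3) · ((s^2)^3)) · (s^3)) · t^2    [power of a product]
= (((((((t^2)^2) · s^(-1))^3) · (t^3)) · ((s^2)^3)) · (s^3)) · t^2    [power of a product]
= (((((((t^2)^2)^3) · ((s^(-1))^3)) · (t^3)) · ((s^2)^3)) · (s^3)) · t^2    [power of a product]
= ((((((t^2)^6) · ((s^(-1))^3)) · (t^3)) · ((s^2)^3)) · (s^3)) · t^2    [power of a power]
= ((((t^12 · ((s^(-1))^3)) · (t^3)) · ((s^2)^3)) · (s^3)) · t^2    [power of a power]
= ((((t^12 · s^(-3)) · (t^3)) · ((s^2)^3)) · (s^3)) · t^2    [power of a power]
= ((((t^12 · s^(-3)) · t^3) · s^6) · (s^3)) · t^2    [power of a power]
= s^6·t^17    [product of powers]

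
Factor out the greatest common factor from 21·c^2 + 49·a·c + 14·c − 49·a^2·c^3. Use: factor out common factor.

21·c^2 + 49·a·c + 14·c − 49·a^2·c^3
= 7(3·c^2 + 7·a·c + 2·c − 7·a^2·c^3)    [factor out 7]
= 7·c(3·c + 7·a + 2 − 7·a^2·c^2)    [factor out c]

7·c(3·c + 7·a + 2 − 7·a^2·c^2)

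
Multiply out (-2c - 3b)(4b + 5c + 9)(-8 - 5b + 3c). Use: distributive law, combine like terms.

193bc + 79b^2c - 19bc^2 + 26c^2 - 30c^3 + 144c + 231b^2 + 60b^3 + 216b

(-2c - 3b)(4b + 5c + 9)(-8 - 5b + 3c)
= (-8bc - 10c^2 - 18c - 12b^2 - 15bc - 27b)(-8 - 5b + 3c)    [distributive law]
= (-23bc - 10c^2 - 18c - 12b^2 - 27b)(-8 - 5b + 3c)    [combine like terms]
= 184bc + 115b^2c - 69bc^2 + 80c^2 + 50bc^2 - 30c^3 + 144c + 90bc - 54c^2 + 96b^2 + 60b^3 - 36b^2c + 216b + 135b^2 - 81bc    [distributive law]
= 193bc + 79b^2c - 19bc^2 + 26c^2 - 30c^3 + 144c + 231b^2 + 60b^3 + 216b    [combine like terms]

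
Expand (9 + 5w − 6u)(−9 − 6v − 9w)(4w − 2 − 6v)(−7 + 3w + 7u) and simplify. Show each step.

990w + 2682w^2 − 1584uw − 1134 + 1890u − 4158v − 2418vw + 6930uv + 750vw^2 + 4272uvw − 2268v^2 − 288v^2w + 3780uv^2 + 18w^3 − 4086uw^2 + 450vw^3 + 510uvw^2 + 540v^2w^2 + 612uv^2w − 540w^4 − 612uw^3 + 756u^2w − 756u^2 − 2772u^2v − 1260u^2vw − 1512u^2v^2 + 1512u^2w^2

(9 + 5w − 6u)(−9 − 6v − 9w)(4w − 2 − 6v)(−7 + 3w + 7u)
= (−81 − 54v − 81w − 45w − 30vw − 45w^2 + 54u + 36uv + 54uw)(4w − 2 − 6v)(−7 + 3w + 7u)    [distributive law]
= (−81 − 54v − 126w − 30vw − 45w^2 + 54u + 36uv + 54uw)(4w − 2 − 6v)(−7 + 3w + 7u)    [combine like terms]
= (−324w + 162 + 486v − 216vw + 108v + 324v^2 − 504w^2 + 252w + 756vw − 120vw^2 + 60vw + 180v^2w − 180w^3 + 90w^2 + 270vw^2 + 216uw − 108u − 324uv + 144uvw − 72uv − 216uv^2 + 216uw^2 − 108uw − 324uvw)(−7 + 3w + 7u)    [distributive law]
= (−72w + 162 + 594v + 600vw + 324v^2 − 414w^2 + 150vw^2 + 180v^2w − 180w^3 + 108uw − 108u − 396uv − 180uvw − 216uv^2 + 216uw^2)(−7 + 3w + 7u)    [combine like terms]
= 504w − 216w^2 − 504uw − 1134 + 486w + 1134u − 4158v + 1782vw + 4158uv − 4200vw + 1800vw^2 + 4200uvw − 2268v^2 + 972v^2w + 2268uv^2 + 2898w^2 − 1242w^3 − 2898uw^2 − 1050vw^2 + 450vw^3 + 1050uvw^2 − 1260v^2w + 540v^2w^2 + 1260uv^2w + 1260w^3 − 540w^4 − 1260uw^3 − 756uw + 324uw^2 + 756u^2w + 756u − 324uw − 756u^2 + 2772uv − 1188uvw − 2772u^2v + 1260uvw − 540uvw^2 − 1260u^2vw + 1512uv^2 − 648uv^2w − 1512u^2v^2 − 1512uw^2 + 648uw^3 + 1512u^2w^2    [distributive law]
= 990w + 2682w^2 − 1584uw − 1134 + 1890u − 4158v − 2418vw + 6930uv + 750vw^2 + 4272uvw − 2268v^2 − 288v^2w + 3780uv^2 + 18w^3 − 4086uw^2 + 450vw^3 + 510uvw^2 + 540v^2w^2 + 612uv^2w − 540w^4 − 612uw^3 + 756u^2w − 756u^2 − 2772u^2v − 1260u^2vw − 1512u^2v^2 + 1512u^2w^2    [combine like terms]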